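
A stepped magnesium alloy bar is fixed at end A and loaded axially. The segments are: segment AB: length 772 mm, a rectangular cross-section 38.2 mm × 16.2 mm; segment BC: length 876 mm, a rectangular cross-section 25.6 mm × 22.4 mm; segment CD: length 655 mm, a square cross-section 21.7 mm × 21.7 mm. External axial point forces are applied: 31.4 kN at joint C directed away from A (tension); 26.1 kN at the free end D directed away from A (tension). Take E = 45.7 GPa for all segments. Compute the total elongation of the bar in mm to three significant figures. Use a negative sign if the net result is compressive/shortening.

4.29 mm

Internal axial forces (sectioning from the free end, tension +): N_CD = 26.1 kN, N_BC = 57.5 kN, N_AB = 57.5 kN.
A_AB = 618.8 mm².
A_BC = 573.4 mm².
A_CD = 470.9 mm².
δ_AB = 57500·772/(618.8·45700) = 1.57 mm
δ_BC = 57500·876/(573.4·45700) = 1.922 mm
δ_CD = 26100·655/(470.9·45700) = 0.7944 mm
δ = Σδ_i = 4.286 mm.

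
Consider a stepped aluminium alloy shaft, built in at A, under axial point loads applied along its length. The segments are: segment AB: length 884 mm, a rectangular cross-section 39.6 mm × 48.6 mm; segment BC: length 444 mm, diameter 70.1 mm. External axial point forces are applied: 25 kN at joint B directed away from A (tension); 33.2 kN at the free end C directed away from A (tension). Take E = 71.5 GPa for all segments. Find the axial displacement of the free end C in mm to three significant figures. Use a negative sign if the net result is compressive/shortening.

0.427 mm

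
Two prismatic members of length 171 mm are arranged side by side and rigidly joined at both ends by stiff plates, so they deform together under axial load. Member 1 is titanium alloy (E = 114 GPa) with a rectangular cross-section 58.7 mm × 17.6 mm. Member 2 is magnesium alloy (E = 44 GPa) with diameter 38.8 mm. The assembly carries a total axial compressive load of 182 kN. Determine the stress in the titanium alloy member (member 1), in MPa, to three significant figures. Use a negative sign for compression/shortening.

A_1 = 1033 mm².
A_2 = 1182 mm².
Equal strain + equilibrium ⇒ each member carries load in proportion to AE: A₁E₁ = 117800000 N, A₂E₂ = 52020000 N, ΣAE = 169800000 N.
σ₁ = P·E₁/ΣAE = -182000·114000/169800000 = -122.2 MPa.

-122 MPa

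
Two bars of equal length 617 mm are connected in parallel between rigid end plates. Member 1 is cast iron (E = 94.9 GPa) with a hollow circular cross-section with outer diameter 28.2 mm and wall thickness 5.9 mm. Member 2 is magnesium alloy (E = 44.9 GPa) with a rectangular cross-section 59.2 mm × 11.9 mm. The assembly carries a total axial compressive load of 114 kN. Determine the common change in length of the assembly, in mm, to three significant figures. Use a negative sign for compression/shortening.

A_1 = 413.3 mm².
A_2 = 704.5 mm².
Equal strain + equilibrium ⇒ each member carries load in proportion to AE: A₁E₁ = 39230000 N, A₂E₂ = 31630000 N, ΣAE = 70860000 N.
δ = PL/ΣAE = -114000·617/70860000 = -0.9927 mm.

-0.993 mm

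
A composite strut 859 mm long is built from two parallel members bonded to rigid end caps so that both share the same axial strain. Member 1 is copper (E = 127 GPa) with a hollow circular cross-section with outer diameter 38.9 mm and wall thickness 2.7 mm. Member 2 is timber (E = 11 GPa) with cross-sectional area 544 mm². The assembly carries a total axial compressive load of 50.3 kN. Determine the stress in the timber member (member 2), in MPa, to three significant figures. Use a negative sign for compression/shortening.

-12.3 MPa

A_1 = 307.1 mm².
Equal strain + equilibrium ⇒ each member carries load in proportion to AE: A₁E₁ = 39000000 N, A₂E₂ = 5984000 N, ΣAE = 44980000 N.
σ₂ = P·E₂/ΣAE = -50300·11000/44980000 = -12.3 MPa.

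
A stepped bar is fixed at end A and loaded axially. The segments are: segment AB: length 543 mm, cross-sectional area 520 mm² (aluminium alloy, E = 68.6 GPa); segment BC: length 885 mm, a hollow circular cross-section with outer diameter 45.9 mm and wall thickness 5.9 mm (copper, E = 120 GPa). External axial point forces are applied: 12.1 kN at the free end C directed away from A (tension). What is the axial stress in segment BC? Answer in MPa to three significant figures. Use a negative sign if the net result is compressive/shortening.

16.3 MPa

Internal axial forces (sectioning from the free end, tension +): N_BC = 12.1 kN, N_AB = 12.1 kN.
A_BC = 741.4 mm².
σ_BC = N_BC/A_BC = 12100/741.4 = 16.32 MPa.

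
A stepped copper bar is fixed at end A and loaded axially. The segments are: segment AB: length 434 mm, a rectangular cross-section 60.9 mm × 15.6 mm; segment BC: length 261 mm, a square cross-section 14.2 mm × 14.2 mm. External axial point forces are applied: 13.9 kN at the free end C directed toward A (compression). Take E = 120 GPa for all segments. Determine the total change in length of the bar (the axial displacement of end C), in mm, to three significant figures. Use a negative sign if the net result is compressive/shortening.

-0.203 mm

Internal axial forces (sectioning from the free end, tension +): N_BC = -13.9 kN, N_AB = -13.9 kN.
A_AB = 950 mm².
A_BC = 201.6 mm².
δ_AB = -13900·434/(950·120000) = -0.05292 mm
δ_BC = -13900·261/(201.6·120000) = -0.1499 mm
δ = Σδ_i = -0.2028 mm.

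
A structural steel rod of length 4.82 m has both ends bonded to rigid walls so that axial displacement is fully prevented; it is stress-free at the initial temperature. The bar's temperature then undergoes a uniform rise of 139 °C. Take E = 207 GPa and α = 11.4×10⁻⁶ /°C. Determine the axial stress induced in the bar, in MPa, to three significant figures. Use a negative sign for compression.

-328 MPa

Free thermal expansion αLΔT = 11.4e-6 · 4820 · 139 = 7.638 mm.
The walls impose strain ε = −(7.638)/4820 = -1.5846e-03; σ = Eε = 207000 · -1.5846e-03 = -328 MPa.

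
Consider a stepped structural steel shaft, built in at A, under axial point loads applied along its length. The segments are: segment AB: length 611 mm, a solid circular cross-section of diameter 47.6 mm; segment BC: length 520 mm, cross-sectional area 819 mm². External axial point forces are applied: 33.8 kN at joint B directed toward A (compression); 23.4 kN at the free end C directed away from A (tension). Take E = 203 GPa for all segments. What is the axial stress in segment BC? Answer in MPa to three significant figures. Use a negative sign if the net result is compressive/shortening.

28.6 MPa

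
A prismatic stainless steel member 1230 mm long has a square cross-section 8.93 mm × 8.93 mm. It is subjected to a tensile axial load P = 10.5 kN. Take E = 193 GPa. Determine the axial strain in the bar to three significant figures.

A = 79.74 mm².
σ = N/A = 131.7 MPa; ε = σ/E = 131.7/193000 = 6.822e-04.

6.82e-04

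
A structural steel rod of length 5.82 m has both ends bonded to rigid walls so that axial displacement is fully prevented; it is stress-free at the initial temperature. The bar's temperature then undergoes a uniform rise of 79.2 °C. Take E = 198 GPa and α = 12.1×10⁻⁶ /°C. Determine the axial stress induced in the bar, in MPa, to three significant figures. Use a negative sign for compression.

Free thermal expansion αLΔT = 12.1e-6 · 5820 · 79.2 = 5.577 mm.
The walls impose strain ε = −(5.577)/5820 = -9.5832e-04; σ = Eε = 198000 · -9.5832e-04 = -189.7 MPa.

-190 MPa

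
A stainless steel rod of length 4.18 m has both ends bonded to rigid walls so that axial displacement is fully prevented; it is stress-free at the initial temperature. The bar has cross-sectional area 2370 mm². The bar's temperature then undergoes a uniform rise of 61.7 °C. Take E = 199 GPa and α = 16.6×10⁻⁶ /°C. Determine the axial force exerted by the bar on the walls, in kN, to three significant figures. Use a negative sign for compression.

-483 kN

Free thermal expansion αLΔT = 16.6e-6 · 4180 · 61.7 = 4.281 mm.
The walls impose strain ε = −(4.281)/4180 = -1.0242e-03; σ = Eε = 199000 · -1.0242e-03 = -203.8 MPa.
Wall reaction R = σ·A = -203.8·2370 = -483100 N = -483.1 kN.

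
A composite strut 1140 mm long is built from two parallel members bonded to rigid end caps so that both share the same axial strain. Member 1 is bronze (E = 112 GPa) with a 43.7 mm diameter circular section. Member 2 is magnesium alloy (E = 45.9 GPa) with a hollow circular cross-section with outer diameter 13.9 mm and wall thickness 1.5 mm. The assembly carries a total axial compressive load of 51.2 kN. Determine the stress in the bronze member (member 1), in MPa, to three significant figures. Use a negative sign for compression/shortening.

-33.6 MPa

A_1 = 1500 mm².
A_2 = 58.43 mm².
Equal strain + equilibrium ⇒ each member carries load in proportion to AE: A₁E₁ = 168000000 N, A₂E₂ = 2682000 N, ΣAE = 170700000 N.
σ₁ = P·E₁/ΣAE = -51200·112000/170700000 = -33.6 MPa.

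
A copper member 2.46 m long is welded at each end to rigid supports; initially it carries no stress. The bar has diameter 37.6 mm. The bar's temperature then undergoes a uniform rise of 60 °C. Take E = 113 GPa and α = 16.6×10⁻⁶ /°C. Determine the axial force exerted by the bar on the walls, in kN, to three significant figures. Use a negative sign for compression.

-125 kN

Free thermal expansion αLΔT = 16.6e-6 · 2460 · 60 = 2.45 mm.
The walls impose strain ε = −(2.45)/2460 = -9.9600e-04; σ = Eε = 113000 · -9.9600e-04 = -112.5 MPa.
Wall reaction R = σ·A = -112.5·1110 = -125000 N = -125 kN.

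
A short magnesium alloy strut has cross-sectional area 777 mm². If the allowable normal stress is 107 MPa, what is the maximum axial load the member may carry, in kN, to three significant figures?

P_max = σ_allow · A = 107 · 777 = 83140 N = 83.14 kN.

83.1 kN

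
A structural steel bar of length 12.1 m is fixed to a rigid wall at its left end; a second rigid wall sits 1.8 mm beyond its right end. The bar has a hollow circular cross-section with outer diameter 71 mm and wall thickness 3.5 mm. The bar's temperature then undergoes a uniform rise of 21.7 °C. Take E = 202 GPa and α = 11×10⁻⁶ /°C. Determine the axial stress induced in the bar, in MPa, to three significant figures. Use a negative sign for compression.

Free thermal expansion αLΔT = 11e-6 · 12100 · 21.7 = 2.888 mm.
The walls engage after the gap closes; constrained expansion = 2.888 − 1.8 = 1.088 mm.
The walls impose strain ε = −(1.088)/12100 = -8.9940e-05; σ = Eε = 202000 · -8.9940e-05 = -18.17 MPa.

-18.2 MPa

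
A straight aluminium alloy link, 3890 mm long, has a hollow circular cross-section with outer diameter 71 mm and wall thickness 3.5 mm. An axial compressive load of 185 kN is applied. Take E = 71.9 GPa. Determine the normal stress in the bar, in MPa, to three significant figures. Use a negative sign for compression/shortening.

-249 MPa

A = 742.2 mm².
σ = N/A = -185000/742.2 = -249.3 MPa.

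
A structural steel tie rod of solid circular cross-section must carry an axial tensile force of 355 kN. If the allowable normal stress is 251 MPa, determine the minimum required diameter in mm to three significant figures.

Required area A ≥ P/σ_allow = 355000/251 = 1414 mm².
For a solid circular section, d ≥ √(4A/π) = 42.44 mm.

42.4 mm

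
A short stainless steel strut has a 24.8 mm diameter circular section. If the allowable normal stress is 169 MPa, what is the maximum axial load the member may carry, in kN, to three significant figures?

81.6 kN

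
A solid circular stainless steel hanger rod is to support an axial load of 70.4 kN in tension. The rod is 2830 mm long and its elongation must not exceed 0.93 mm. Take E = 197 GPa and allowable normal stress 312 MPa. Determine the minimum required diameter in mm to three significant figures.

Required area A ≥ P/σ_allow = 70400/312 = 225.6 mm².
For a solid circular section, d ≥ √(4A/π) = 16.95 mm.
Elongation limit: A ≥ PL/(Eδ_allow) = 70400·2830/(197000·0.93) = 1087 mm² ⇒ d ≥ 37.21 mm.
The elongation limit governs.

37.2 mm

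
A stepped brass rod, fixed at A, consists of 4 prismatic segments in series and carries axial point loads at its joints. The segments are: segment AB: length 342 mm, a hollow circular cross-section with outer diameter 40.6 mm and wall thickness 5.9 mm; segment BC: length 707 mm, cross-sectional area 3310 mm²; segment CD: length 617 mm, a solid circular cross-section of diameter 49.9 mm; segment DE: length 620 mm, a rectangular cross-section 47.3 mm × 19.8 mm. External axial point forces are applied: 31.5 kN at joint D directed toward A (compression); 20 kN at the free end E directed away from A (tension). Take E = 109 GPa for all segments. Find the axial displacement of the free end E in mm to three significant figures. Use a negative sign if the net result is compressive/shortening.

Internal axial forces (sectioning from the free end, tension +): N_DE = 20 kN, N_CD = -11.5 kN, N_BC = -11.5 kN, N_AB = -11.5 kN.
A_AB = 643.2 mm².
A_CD = 1956 mm².
A_DE = 936.5 mm².
δ_AB = -11500·342/(643.2·109000) = -0.0561 mm
δ_BC = -11500·707/(3310·109000) = -0.02254 mm
δ_CD = -11500·617/(1956·109000) = -0.03329 mm
δ_DE = 20000·620/(936.5·109000) = 0.1215 mm
δ = Σδ_i = 0.009548 mm.

0.00955 mm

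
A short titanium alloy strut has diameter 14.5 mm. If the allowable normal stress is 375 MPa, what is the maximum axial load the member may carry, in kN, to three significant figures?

61.9 kN

A = 165.1 mm².
P_max = σ_allow · A = 375 · 165.1 = 61920 N = 61.92 kN.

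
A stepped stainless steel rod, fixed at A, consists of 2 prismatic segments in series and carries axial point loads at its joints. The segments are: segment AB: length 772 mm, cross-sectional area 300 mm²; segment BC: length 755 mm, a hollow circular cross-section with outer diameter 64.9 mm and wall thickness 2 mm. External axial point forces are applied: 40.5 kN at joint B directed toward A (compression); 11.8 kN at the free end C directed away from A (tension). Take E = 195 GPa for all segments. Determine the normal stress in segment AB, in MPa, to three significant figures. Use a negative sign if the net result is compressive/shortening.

Internal axial forces (sectioning from the free end, tension +): N_BC = 11.8 kN, N_AB = -28.7 kN.
σ_AB = N_AB/A_AB = -28700/300 = -95.67 MPa.

-95.7 MPa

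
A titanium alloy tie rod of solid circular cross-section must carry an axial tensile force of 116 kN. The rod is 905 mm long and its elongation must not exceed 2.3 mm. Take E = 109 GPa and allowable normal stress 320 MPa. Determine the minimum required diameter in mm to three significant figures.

Required area A ≥ P/σ_allow = 116000/320 = 362.5 mm².
For a solid circular section, d ≥ √(4A/π) = 21.48 mm.
Elongation limit: A ≥ PL/(Eδ_allow) = 116000·905/(109000·2.3) = 418.7 mm² ⇒ d ≥ 23.09 mm.
The elongation limit governs.

23.1 mm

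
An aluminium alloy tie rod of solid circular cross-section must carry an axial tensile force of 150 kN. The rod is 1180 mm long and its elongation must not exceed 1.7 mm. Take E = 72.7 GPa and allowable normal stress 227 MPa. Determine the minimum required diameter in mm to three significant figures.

42.7 mm

Required area A ≥ P/σ_allow = 150000/227 = 660.8 mm².
For a solid circular section, d ≥ √(4A/π) = 29.01 mm.
Elongation limit: A ≥ PL/(Eδ_allow) = 150000·1180/(72700·1.7) = 1432 mm² ⇒ d ≥ 42.7 mm.
The elongation limit governs.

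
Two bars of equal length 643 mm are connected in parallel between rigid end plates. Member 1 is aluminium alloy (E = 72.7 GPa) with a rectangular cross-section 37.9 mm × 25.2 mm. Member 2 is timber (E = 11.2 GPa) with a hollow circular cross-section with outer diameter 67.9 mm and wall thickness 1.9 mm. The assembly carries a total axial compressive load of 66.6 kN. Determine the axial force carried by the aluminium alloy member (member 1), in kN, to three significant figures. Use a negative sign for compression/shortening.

A_1 = 955.1 mm².
A_2 = 394 mm².
Equal strain + equilibrium ⇒ each member carries load in proportion to AE: A₁E₁ = 69430000 N, A₂E₂ = 4412000 N, ΣAE = 73850000 N.
F₁ = P·A₁E₁/ΣAE = -66600·69430000/73850000 = -62620 N.

-62.6 kN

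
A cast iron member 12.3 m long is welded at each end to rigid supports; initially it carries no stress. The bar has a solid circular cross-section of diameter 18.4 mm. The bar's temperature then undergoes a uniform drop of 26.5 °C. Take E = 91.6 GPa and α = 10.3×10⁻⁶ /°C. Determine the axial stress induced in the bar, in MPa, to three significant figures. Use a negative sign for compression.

25.0 MPa

Free thermal expansion αLΔT = 10.3e-6 · 12300 · -26.5 = -3.357 mm.
The walls impose strain ε = −(-3.357)/12300 = 2.7295e-04; σ = Eε = 91600 · 2.7295e-04 = 25 MPa.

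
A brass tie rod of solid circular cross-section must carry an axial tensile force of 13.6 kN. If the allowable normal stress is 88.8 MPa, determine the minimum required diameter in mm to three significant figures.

14.0 mm

Required area A ≥ P/σ_allow = 13600/88.8 = 153.2 mm².
For a solid circular section, d ≥ √(4A/π) = 13.96 mm.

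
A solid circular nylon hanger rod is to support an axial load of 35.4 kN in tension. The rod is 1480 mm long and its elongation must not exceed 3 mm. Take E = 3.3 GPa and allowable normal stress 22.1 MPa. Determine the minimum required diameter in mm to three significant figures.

82.1 mm

Required area A ≥ P/σ_allow = 35400/22.1 = 1602 mm².
For a solid circular section, d ≥ √(4A/π) = 45.16 mm.
Elongation limit: A ≥ PL/(Eδ_allow) = 35400·1480/(3300·3) = 5292 mm² ⇒ d ≥ 82.09 mm.
The elongation limit governs.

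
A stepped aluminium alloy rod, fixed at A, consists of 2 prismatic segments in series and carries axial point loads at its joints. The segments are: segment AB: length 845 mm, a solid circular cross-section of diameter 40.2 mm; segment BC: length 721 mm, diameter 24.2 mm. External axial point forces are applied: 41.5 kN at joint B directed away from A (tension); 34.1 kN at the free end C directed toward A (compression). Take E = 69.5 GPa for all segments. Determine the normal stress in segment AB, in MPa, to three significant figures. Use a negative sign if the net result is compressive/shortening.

5.83 MPa

Internal axial forces (sectioning from the free end, tension +): N_BC = -34.1 kN, N_AB = 7.4 kN.
A_AB = 1269 mm².
σ_AB = N_AB/A_AB = 7400/1269 = 5.83 MPa.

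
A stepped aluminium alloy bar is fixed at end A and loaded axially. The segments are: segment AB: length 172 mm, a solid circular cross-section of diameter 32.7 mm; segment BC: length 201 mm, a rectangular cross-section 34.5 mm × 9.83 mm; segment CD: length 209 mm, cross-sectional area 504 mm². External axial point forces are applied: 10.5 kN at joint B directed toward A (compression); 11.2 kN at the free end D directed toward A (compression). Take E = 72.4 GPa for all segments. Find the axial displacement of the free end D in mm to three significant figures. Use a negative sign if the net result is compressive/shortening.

Internal axial forces (sectioning from the free end, tension +): N_CD = -11.2 kN, N_BC = -11.2 kN, N_AB = -21.7 kN.
A_AB = 839.8 mm².
A_BC = 339.1 mm².
δ_AB = -21700·172/(839.8·72400) = -0.06139 mm
δ_BC = -11200·201/(339.1·72400) = -0.09169 mm
δ_CD = -11200·209/(504·72400) = -0.06415 mm
δ = Σδ_i = -0.2172 mm.

-0.217 mm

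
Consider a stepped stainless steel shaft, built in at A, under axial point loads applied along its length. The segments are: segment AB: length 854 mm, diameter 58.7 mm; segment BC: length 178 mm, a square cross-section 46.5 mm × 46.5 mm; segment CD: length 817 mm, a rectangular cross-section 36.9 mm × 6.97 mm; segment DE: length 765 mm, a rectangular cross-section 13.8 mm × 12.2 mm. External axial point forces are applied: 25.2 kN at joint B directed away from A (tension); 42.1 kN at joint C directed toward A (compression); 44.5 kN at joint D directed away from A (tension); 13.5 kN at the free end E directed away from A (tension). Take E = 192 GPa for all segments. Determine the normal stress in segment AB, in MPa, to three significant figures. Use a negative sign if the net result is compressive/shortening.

Internal axial forces (sectioning from the free end, tension +): N_DE = 13.5 kN, N_CD = 58 kN, N_BC = 15.9 kN, N_AB = 41.1 kN.
A_AB = 2706 mm².
σ_AB = N_AB/A_AB = 41100/2706 = 15.19 MPa.

15.2 MPa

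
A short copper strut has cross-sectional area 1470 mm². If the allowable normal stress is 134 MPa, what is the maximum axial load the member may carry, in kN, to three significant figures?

197 kN

P_max = σ_allow · A = 134 · 1470 = 197000 N = 197 kN.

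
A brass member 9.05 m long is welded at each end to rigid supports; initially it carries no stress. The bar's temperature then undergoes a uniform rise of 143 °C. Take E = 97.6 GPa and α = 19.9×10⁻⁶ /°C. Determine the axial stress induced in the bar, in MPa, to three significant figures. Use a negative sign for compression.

-278 MPa

Free thermal expansion αLΔT = 19.9e-6 · 9050 · 143 = 25.75 mm.
The walls impose strain ε = −(25.75)/9050 = -2.8457e-03; σ = Eε = 97600 · -2.8457e-03 = -277.7 MPa.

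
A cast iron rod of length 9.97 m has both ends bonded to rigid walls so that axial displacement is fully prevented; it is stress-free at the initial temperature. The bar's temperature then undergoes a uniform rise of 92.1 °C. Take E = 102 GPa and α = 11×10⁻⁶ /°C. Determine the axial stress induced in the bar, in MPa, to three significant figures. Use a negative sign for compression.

Free thermal expansion αLΔT = 11e-6 · 9970 · 92.1 = 10.1 mm.
The walls impose strain ε = −(10.1)/9970 = -1.0131e-03; σ = Eε = 102000 · -1.0131e-03 = -103.3 MPa.

-103 MPa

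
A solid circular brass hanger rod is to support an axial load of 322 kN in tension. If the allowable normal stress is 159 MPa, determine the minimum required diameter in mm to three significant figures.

50.8 mm

Required area A ≥ P/σ_allow = 322000/159 = 2025 mm².
For a solid circular section, d ≥ √(4A/π) = 50.78 mm.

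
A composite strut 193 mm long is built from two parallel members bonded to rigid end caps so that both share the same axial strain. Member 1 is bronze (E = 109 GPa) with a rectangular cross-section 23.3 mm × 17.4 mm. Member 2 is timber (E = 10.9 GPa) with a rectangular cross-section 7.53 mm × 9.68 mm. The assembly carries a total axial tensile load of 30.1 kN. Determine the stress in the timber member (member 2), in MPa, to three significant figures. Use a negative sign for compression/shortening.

7.29 MPa

A_1 = 405.4 mm².
A_2 = 72.89 mm².
Equal strain + equilibrium ⇒ each member carries load in proportion to AE: A₁E₁ = 44190000 N, A₂E₂ = 794500 N, ΣAE = 44990000 N.
σ₂ = P·E₂/ΣAE = 30100·10900/44990000 = 7.293 MPa.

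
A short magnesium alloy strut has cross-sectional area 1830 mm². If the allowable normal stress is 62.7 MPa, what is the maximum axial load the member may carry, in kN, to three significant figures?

115 kN

P_max = σ_allow · A = 62.7 · 1830 = 114700 N = 114.7 kN.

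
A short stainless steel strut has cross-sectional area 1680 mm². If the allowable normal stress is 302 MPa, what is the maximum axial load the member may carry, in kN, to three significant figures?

507 kN

P_max = σ_allow · A = 302 · 1680 = 507400 N = 507.4 kN.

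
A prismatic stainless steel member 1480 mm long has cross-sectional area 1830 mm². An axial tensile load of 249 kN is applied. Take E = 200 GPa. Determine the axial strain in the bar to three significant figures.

6.80e-04

σ = N/A = 136.1 MPa; ε = σ/E = 136.1/200000 = 6.803e-04.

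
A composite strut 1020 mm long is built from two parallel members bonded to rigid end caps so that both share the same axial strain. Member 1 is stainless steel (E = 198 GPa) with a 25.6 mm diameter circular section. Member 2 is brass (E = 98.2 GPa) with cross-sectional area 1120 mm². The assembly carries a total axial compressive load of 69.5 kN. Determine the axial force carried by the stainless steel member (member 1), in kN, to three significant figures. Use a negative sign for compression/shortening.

-33.4 kN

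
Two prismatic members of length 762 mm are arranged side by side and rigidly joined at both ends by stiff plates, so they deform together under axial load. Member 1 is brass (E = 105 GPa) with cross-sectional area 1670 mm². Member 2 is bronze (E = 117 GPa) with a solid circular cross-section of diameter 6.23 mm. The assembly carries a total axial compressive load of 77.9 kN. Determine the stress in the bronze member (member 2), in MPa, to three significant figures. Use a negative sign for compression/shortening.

A_2 = 30.48 mm².
Equal strain + equilibrium ⇒ each member carries load in proportion to AE: A₁E₁ = 175400000 N, A₂E₂ = 3567000 N, ΣAE = 178900000 N.
σ₂ = P·E₂/ΣAE = -77900·117000/178900000 = -50.94 MPa.

-50.9 MPa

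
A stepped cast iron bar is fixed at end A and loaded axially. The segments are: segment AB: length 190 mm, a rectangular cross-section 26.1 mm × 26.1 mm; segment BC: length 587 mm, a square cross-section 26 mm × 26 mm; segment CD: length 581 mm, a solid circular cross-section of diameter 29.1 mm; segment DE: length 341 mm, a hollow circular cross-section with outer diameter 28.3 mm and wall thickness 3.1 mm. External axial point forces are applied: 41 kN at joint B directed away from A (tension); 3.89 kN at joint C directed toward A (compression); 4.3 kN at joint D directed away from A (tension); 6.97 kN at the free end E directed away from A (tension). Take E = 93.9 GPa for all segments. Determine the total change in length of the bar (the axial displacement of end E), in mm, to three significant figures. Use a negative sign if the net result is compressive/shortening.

0.420 mm

Internal axial forces (sectioning from the free end, tension +): N_DE = 6.97 kN, N_CD = 11.27 kN, N_BC = 7.38 kN, N_AB = 48.38 kN.
A_AB = 681.2 mm².
A_BC = 676 mm².
A_CD = 665.1 mm².
A_DE = 245.4 mm².
δ_AB = 48380·190/(681.2·93900) = 0.1437 mm
δ_BC = 7380·587/(676·93900) = 0.06825 mm
δ_CD = 11270·581/(665.1·93900) = 0.1048 mm
δ_DE = 6970·341/(245.4·93900) = 0.1031 mm
δ = Σδ_i = 0.4199 mm.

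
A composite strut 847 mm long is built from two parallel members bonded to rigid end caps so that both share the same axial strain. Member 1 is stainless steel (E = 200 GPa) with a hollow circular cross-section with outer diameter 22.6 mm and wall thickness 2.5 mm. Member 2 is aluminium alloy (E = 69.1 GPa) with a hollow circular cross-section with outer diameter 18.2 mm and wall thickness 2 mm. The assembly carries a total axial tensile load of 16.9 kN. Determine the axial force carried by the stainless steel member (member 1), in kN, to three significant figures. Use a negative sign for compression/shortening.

13.8 kN

A_1 = 157.9 mm².
A_2 = 101.8 mm².
Equal strain + equilibrium ⇒ each member carries load in proportion to AE: A₁E₁ = 31570000 N, A₂E₂ = 7034000 N, ΣAE = 38610000 N.
F₁ = P·A₁E₁/ΣAE = 16900·31570000/38610000 = 13820 N.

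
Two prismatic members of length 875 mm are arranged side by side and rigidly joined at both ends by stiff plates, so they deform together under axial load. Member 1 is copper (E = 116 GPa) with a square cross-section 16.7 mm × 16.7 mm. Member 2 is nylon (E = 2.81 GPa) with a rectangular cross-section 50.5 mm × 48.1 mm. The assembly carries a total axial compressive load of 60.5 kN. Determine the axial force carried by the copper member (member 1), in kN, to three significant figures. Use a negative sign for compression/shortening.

-50.0 kN

A_1 = 278.9 mm².
A_2 = 2429 mm².
Equal strain + equilibrium ⇒ each member carries load in proportion to AE: A₁E₁ = 32350000 N, A₂E₂ = 6826000 N, ΣAE = 39180000 N.
F₁ = P·A₁E₁/ΣAE = -60500·32350000/39180000 = -49960 N.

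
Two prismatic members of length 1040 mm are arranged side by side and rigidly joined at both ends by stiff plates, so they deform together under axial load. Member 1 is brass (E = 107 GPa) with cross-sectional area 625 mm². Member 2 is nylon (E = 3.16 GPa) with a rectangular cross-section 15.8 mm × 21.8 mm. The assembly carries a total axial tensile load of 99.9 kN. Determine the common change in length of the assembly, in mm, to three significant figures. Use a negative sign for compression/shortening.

1.53 mm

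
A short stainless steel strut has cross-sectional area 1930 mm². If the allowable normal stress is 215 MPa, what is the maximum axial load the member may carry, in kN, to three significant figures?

415 kN

P_max = σ_allow · A = 215 · 1930 = 415000 N = 414.9 kN.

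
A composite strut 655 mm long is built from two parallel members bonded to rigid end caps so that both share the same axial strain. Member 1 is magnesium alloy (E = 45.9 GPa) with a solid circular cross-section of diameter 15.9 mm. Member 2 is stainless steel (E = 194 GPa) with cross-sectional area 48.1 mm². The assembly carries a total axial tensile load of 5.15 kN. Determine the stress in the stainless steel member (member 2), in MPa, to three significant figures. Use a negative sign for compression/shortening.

A_1 = 198.6 mm².
Equal strain + equilibrium ⇒ each member carries load in proportion to AE: A₁E₁ = 9114000 N, A₂E₂ = 9331000 N, ΣAE = 18450000 N.
σ₂ = P·E₂/ΣAE = 5150·194000/18450000 = 54.17 MPa.

54.2 MPa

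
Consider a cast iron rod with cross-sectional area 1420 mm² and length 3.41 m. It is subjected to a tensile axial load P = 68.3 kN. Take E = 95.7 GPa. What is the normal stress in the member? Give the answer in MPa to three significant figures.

48.1 MPa

σ = N/A = 68300/1420 = 48.1 MPa.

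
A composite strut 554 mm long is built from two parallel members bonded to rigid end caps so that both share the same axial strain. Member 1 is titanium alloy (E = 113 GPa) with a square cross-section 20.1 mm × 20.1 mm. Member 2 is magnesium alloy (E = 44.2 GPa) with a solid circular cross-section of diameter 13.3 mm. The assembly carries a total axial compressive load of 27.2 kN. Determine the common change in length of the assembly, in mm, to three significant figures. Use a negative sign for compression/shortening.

A_1 = 404 mm².
A_2 = 138.9 mm².
Equal strain + equilibrium ⇒ each member carries load in proportion to AE: A₁E₁ = 45650000 N, A₂E₂ = 6141000 N, ΣAE = 51790000 N.
δ = PL/ΣAE = -27200·554/51790000 = -0.2909 mm.

-0.291 mm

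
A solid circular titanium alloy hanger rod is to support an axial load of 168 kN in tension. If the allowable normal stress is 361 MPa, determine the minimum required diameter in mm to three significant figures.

Required area A ≥ P/σ_allow = 168000/361 = 465.4 mm².
For a solid circular section, d ≥ √(4A/π) = 24.34 mm.

24.3 mm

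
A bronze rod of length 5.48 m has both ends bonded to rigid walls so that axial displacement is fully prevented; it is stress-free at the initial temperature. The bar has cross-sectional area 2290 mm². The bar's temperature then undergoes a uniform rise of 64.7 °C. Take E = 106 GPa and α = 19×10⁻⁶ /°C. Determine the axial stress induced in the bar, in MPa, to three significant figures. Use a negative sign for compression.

Free thermal expansion αLΔT = 19e-6 · 5480 · 64.7 = 6.737 mm.
The walls impose strain ε = −(6.737)/5480 = -1.2293e-03; σ = Eε = 106000 · -1.2293e-03 = -130.3 MPa.

-130 MPa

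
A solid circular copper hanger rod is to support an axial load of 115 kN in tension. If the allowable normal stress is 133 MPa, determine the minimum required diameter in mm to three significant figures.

Required area A ≥ P/σ_allow = 115000/133 = 864.7 mm².
For a solid circular section, d ≥ √(4A/π) = 33.18 mm.

33.2 mm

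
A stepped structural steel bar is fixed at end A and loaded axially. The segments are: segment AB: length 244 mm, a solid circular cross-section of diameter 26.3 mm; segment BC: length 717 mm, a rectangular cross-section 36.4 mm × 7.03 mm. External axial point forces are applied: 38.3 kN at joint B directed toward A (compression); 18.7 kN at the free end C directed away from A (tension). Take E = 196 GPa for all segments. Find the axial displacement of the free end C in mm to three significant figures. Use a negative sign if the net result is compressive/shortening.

0.222 mm

Internal axial forces (sectioning from the free end, tension +): N_BC = 18.7 kN, N_AB = -19.6 kN.
A_AB = 543.3 mm².
A_BC = 255.9 mm².
δ_AB = -19600·244/(543.3·196000) = -0.04491 mm
δ_BC = 18700·717/(255.9·196000) = 0.2673 mm
δ = Σδ_i = 0.2224 mm.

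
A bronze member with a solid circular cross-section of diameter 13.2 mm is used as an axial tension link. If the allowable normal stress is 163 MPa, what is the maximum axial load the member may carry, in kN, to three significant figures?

22.3 kN

A = 136.8 mm².
P_max = σ_allow · A = 163 · 136.8 = 22310 N = 22.31 kN.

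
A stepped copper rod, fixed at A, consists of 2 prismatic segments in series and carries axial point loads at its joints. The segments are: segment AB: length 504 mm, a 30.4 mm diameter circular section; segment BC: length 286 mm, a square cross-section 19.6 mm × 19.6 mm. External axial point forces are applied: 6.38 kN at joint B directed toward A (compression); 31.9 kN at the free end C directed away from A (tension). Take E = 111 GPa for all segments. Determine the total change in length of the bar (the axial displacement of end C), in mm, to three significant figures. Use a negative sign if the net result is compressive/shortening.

Internal axial forces (sectioning from the free end, tension +): N_BC = 31.9 kN, N_AB = 25.52 kN.
A_AB = 725.8 mm².
A_BC = 384.2 mm².
δ_AB = 25520·504/(725.8·111000) = 0.1596 mm
δ_BC = 31900·286/(384.2·111000) = 0.214 mm
δ = Σδ_i = 0.3736 mm.

0.374 mm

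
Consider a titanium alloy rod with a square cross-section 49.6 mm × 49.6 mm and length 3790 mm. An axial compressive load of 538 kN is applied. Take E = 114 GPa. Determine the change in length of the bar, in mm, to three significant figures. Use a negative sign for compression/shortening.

-7.27 mm

A = 2460 mm².
δ_mech = NL/(AE) = -538000·3790/(2460·114000) = -7.27 mm.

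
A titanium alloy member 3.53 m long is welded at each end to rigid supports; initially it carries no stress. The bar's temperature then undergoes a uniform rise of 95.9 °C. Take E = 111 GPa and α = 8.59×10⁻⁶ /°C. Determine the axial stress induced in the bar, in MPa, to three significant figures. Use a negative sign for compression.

-91.4 MPa

Free thermal expansion αLΔT = 8.59e-6 · 3530 · 95.9 = 2.908 mm.
The walls impose strain ε = −(2.908)/3530 = -8.2378e-04; σ = Eε = 111000 · -8.2378e-04 = -91.44 MPa.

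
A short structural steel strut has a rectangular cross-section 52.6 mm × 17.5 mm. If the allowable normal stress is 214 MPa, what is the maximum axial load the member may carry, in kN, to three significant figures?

A = 920.5 mm².
P_max = σ_allow · A = 214 · 920.5 = 197000 N = 197 kN.

197 kN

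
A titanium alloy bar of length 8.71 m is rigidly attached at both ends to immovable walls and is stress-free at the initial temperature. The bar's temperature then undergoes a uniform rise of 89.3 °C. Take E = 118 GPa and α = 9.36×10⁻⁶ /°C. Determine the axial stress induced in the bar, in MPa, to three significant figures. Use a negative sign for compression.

-98.6 MPa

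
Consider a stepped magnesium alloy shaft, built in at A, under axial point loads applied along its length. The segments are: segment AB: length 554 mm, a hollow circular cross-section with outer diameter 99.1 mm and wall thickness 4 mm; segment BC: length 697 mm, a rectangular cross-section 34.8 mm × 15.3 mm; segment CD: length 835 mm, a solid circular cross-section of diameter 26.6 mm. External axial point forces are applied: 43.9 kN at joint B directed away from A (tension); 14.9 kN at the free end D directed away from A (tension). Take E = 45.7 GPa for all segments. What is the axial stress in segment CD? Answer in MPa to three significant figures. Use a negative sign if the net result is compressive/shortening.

26.8 MPa

Internal axial forces (sectioning from the free end, tension +): N_CD = 14.9 kN, N_BC = 14.9 kN, N_AB = 58.8 kN.
A_CD = 555.7 mm².
σ_CD = N_CD/A_CD = 14900/555.7 = 26.81 MPa.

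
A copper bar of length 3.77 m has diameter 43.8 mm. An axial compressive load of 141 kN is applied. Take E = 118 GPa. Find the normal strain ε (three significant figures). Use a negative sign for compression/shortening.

-7.93e-04

A = 1507 mm².
σ = N/A = -93.58 MPa; ε = σ/E = -93.58/118000 = -7.930e-04.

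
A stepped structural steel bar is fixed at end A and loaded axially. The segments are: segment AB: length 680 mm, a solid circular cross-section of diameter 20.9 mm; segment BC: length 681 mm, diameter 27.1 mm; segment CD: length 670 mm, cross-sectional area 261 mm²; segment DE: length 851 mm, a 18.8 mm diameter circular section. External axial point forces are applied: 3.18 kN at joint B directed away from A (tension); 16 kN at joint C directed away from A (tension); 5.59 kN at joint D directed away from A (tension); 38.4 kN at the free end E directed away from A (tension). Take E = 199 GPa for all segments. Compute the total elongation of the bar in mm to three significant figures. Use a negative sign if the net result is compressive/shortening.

2.14 mm

Internal axial forces (sectioning from the free end, tension +): N_DE = 38.4 kN, N_CD = 43.99 kN, N_BC = 59.99 kN, N_AB = 63.17 kN.
A_AB = 343.1 mm².
A_BC = 576.8 mm².
A_DE = 277.6 mm².
δ_AB = 63170·680/(343.1·199000) = 0.6292 mm
δ_BC = 59990·681/(576.8·199000) = 0.3559 mm
δ_CD = 43990·670/(261·199000) = 0.5675 mm
δ_DE = 38400·851/(277.6·199000) = 0.5916 mm
δ = Σδ_i = 2.144 mm.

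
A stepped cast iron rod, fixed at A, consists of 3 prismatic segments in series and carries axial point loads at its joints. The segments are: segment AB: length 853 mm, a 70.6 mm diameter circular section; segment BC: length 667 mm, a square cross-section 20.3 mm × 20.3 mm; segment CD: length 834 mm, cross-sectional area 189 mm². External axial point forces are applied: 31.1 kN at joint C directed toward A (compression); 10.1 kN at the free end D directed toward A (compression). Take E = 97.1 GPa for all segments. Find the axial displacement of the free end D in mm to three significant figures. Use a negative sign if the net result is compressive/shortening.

-1.24 mm

Internal axial forces (sectioning from the free end, tension +): N_CD = -10.1 kN, N_BC = -41.2 kN, N_AB = -41.2 kN.
A_AB = 3915 mm².
A_BC = 412.1 mm².
δ_AB = -41200·853/(3915·97100) = -0.09245 mm
δ_BC = -41200·667/(412.1·97100) = -0.6868 mm
δ_CD = -10100·834/(189·97100) = -0.459 mm
δ = Σδ_i = -1.238 mm.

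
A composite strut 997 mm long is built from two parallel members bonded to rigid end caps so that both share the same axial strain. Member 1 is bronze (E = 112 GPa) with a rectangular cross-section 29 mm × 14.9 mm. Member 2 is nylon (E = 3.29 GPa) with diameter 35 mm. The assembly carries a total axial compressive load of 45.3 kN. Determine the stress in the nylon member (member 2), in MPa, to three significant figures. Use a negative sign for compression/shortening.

-2.89 MPa

A_1 = 432.1 mm².
A_2 = 962.1 mm².
Equal strain + equilibrium ⇒ each member carries load in proportion to AE: A₁E₁ = 48400000 N, A₂E₂ = 3165000 N, ΣAE = 51560000 N.
σ₂ = P·E₂/ΣAE = -45300·3290/51560000 = -2.891 MPa.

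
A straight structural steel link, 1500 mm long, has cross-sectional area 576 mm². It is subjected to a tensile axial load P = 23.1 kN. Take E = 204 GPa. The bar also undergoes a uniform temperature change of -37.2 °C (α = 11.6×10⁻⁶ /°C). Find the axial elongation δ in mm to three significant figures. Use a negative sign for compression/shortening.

δ_mech = NL/(AE) = 23100·1500/(576·204000) = 0.2949 mm.
δ_thermal = αLΔT = 11.6e-6·1500·-37.2 = -0.6473 mm.
δ = δ_mech + δ_thermal = -0.3524 mm.

-0.352 mm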